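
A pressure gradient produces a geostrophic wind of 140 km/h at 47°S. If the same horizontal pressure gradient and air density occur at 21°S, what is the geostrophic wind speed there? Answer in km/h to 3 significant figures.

286 km/h

With the same pressure gradient and density, V_g ∝ 1/f ∝ 1/sin φ.
V₂ = V₁ · sin φ₁ / sin φ₂ = 140 × sin 47° / sin 21°
V₂ = 140 × 0.7314/0.3584 = 286 km/h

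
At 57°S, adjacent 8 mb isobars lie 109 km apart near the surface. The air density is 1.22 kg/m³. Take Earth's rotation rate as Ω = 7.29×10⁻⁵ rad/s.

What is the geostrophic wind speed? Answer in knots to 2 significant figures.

Coriolis parameter at 57°S:
f = 2Ω sin φ = 2 × 7.29×10⁻⁵ × sin 57° = 1.22×10⁻⁴ s⁻¹
Pressure gradient: |∂P/∂n| = 800 Pa / 109000 m = 7.34×10⁻³ Pa/m
Geostrophic balance (pressure-gradient force = Coriolis force):
V_g = (1/(fρ)) |∂P/∂n| = 7.34×10⁻³ / (1.22×10⁻⁴ × 1.22) = 49.2 m/s
Converting: 49.2 m/s × 1.944 = 96 knots

96 knots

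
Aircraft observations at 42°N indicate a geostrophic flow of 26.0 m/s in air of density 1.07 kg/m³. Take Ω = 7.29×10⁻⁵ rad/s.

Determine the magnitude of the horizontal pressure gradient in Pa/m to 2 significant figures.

2.7×10⁻³ Pa/m

Coriolis parameter at 42°N:
f = 2Ω sin φ = 2 × 7.29×10⁻⁵ × sin 42° = 9.76×10⁻⁵ s⁻¹
Geostrophic balance rearranged: |∂P/∂n| = f ρ V_g
|∂P/∂n| = 9.76×10⁻⁵ × 1.07 × 26.0 = 2.71×10⁻³ Pa/m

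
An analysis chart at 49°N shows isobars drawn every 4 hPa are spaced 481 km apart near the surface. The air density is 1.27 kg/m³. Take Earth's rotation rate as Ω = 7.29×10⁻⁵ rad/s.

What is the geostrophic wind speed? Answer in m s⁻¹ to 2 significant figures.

Coriolis parameter at 49°N:
f = 2Ω sin φ = 2 × 7.29×10⁻⁵ × sin 49° = 1.10×10⁻⁴ s⁻¹
Pressure gradient: |∂P/∂n| = 400 Pa / 481000 m = 8.32×10⁻⁴ Pa/m
Geostrophic balance (pressure-gradient force = Coriolis force):
V_g = (1/(fρ)) |∂P/∂n| = 8.32×10⁻⁴ / (1.10×10⁻⁴ × 1.27) = 5.95 m/s

6.0 m s⁻¹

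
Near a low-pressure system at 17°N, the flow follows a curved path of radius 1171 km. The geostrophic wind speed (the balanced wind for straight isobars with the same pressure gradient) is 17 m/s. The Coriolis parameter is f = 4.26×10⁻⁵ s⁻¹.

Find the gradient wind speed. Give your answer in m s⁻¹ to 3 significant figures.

Around a low, centrifugal force acts outward with Coriolis, so pressure-gradient force balances both:
(1/ρ)|∂P/∂n| = fV + V²/R  →  V² + fR·V − fR·V_g = 0
With fR = 4.26×10⁻⁵ × 1171×10³ m = 49.9 m/s:
V = [−fR + √((fR)² + 4 fR V_g)]/2 = [−49.9 + √(49.9² + 4×49.9×17)]/2 = 13.4 m/s
Subgeostrophic (V < V_g = 17 m/s), as expected around a low.

13.4 m s⁻¹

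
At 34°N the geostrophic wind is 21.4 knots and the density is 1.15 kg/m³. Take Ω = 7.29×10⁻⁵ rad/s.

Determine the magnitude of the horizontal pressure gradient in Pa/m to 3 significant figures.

Coriolis parameter at 34°N:
f = 2Ω sin φ = 2 × 7.29×10⁻⁵ × sin 34° = 8.15×10⁻⁵ s⁻¹
Wind speed in SI: 21.4 knots = 11.0 m/s
Geostrophic balance rearranged: |∂P/∂n| = f ρ V_g
|∂P/∂n| = 8.15×10⁻⁵ × 1.15 × 11.0 = 1.03×10⁻³ Pa/m

1.03×10⁻³ Pa/m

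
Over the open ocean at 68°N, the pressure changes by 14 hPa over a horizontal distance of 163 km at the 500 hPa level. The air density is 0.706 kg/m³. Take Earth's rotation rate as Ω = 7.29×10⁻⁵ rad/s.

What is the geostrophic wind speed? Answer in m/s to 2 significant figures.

90 m/s

Coriolis parameter at 68°N:
f = 2Ω sin φ = 2 × 7.29×10⁻⁵ × sin 68° = 1.35×10⁻⁴ s⁻¹
Pressure gradient: |∂P/∂n| = 1400 Pa / 163000 m = 8.59×10⁻³ Pa/m
Geostrophic balance (pressure-gradient force = Coriolis force):
V_g = (1/(fρ)) |∂P/∂n| = 8.59×10⁻³ / (1.35×10⁻⁴ × 0.706) = 90.0 m/s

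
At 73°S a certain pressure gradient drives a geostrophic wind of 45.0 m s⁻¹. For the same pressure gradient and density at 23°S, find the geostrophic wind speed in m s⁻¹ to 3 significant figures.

With the same pressure gradient and density, V_g ∝ 1/f ∝ 1/sin φ.
V₂ = V₁ · sin φ₁ / sin φ₂ = 45.0 × sin 73° / sin 23°
V₂ = 45.0 × 0.9563/0.3907 = 110 m s⁻¹

110 m s⁻¹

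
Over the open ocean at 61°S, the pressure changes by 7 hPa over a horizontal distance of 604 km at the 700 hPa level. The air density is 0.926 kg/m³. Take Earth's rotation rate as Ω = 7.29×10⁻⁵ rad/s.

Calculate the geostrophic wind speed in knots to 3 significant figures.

19.1 knots

Coriolis parameter at 61°S:
f = 2Ω sin φ = 2 × 7.29×10⁻⁵ × sin 61° = 1.28×10⁻⁴ s⁻¹
Pressure gradient: |∂P/∂n| = 700 Pa / 604000 m = 1.16×10⁻³ Pa/m
Geostrophic balance (pressure-gradient force = Coriolis force):
V_g = (1/(fρ)) |∂P/∂n| = 1.16×10⁻³ / (1.28×10⁻⁴ × 0.926) = 9.81 m/s
Converting: 9.81 m/s × 1.944 = 19.1 knots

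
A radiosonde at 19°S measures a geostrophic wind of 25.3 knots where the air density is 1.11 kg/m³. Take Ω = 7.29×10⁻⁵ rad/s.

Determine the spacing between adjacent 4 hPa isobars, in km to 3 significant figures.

583 km

Coriolis parameter at 19°S:
f = 2Ω sin φ = 2 × 7.29×10⁻⁵ × sin 19° = 4.75×10⁻⁵ s⁻¹
Wind speed in SI: 25.3 knots = 13.0 m/s
Geostrophic balance rearranged: |∂P/∂n| = f ρ V_g
|∂P/∂n| = 4.75×10⁻⁵ × 1.11 × 13.0 = 6.86×10⁻⁴ Pa/m
Isobar spacing: Δn = ΔP/|∂P/∂n| = 400 Pa / 6.86×10⁻⁴ Pa/m = 583282 m ≈ 583 km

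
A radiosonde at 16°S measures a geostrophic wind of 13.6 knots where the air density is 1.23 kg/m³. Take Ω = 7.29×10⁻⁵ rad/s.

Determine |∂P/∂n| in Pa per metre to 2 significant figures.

3.5×10⁻⁴ Pa/m

Coriolis parameter at 16°S:
f = 2Ω sin φ = 2 × 7.29×10⁻⁵ × sin 16° = 4.02×10⁻⁵ s⁻¹
Wind speed in SI: 13.6 knots = 7.00 m/s
Geostrophic balance rearranged: |∂P/∂n| = f ρ V_g
|∂P/∂n| = 4.02×10⁻⁵ × 1.23 × 7.00 = 3.46×10⁻⁴ Pa/m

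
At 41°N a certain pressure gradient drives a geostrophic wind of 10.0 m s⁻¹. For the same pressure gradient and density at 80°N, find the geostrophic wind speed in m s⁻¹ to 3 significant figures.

6.66 m s⁻¹

With the same pressure gradient and density, V_g ∝ 1/f ∝ 1/sin φ.
V₂ = V₁ · sin φ₁ / sin φ₂ = 10.0 × sin 41° / sin 80°
V₂ = 10.0 × 0.6561/0.9848 = 6.66 m s⁻¹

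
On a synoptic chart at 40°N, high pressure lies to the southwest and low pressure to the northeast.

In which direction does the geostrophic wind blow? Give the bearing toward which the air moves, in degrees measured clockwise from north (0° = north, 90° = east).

135°

The pressure-gradient force points toward the northeast (bearing 045°).
Geostrophic balance: in the Northern Hemisphere the Coriolis force deflects motion to the right, so the geostrophic wind blows 90° to the right of the pressure-gradient force (low pressure on the left).
Rotating 045° by 90° clockwise gives 135° — the wind blows toward the southeast.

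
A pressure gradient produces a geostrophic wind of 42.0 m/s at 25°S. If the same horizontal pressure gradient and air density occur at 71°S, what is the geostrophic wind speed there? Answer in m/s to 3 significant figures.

18.8 m/s

With the same pressure gradient and density, V_g ∝ 1/f ∝ 1/sin φ.
V₂ = V₁ · sin φ₁ / sin φ₂ = 42.0 × sin 25° / sin 71°
V₂ = 42.0 × 0.4226/0.9455 = 18.8 m/s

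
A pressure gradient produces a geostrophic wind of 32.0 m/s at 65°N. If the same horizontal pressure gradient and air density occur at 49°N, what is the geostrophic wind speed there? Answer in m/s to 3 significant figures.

With the same pressure gradient and density, V_g ∝ 1/f ∝ 1/sin φ.
V₂ = V₁ · sin φ₁ / sin φ₂ = 32.0 × sin 65° / sin 49°
V₂ = 32.0 × 0.9063/0.7547 = 38.4 m/s

38.4 m/s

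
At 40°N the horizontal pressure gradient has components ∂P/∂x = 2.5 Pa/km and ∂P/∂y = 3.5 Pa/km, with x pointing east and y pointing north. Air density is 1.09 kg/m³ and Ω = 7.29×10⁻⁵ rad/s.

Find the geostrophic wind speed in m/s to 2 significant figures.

Coriolis parameter at 40°N:
f = 2Ω sin φ = 2 × 7.29×10⁻⁵ × sin 40° = 9.37×10⁻⁵ s⁻¹
Component geostrophic relations (x east, y north):
u_g = −(1/(fρ)) ∂P/∂y,  v_g = (1/(fρ)) ∂P/∂x
u_g = −(3.5×10⁻³)/(9.37×10⁻⁵ × 1.09) = −34.3 m/s;  v_g = (2.5×10⁻³)/(9.37×10⁻⁵ × 1.09) = 24.5 m/s
|V_g| = √(u_g² + v_g²) = 42.1 m/s

42 m/s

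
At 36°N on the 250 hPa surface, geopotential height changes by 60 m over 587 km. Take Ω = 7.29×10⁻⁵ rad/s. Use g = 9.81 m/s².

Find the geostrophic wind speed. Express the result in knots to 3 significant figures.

22.7 knots

Coriolis parameter at 36°N:
f = 2Ω sin φ = 2 × 7.29×10⁻⁵ × sin 36° = 8.57×10⁻⁵ s⁻¹
Height gradient: |∂Z/∂n| = 60 m / 587000 m = 1.02×10⁻⁴
On a pressure surface, geostrophic balance gives V_g = (g/f)|∂Z/∂n|:
V_g = 9.81 × 1.02×10⁻⁴ / 8.57×10⁻⁵ = 11.7 m/s
Converting: 11.7 m/s × 1.944 = 22.7 knots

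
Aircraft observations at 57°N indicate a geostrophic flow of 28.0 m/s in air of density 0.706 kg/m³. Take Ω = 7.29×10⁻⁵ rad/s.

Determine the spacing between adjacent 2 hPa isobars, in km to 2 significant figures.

Coriolis parameter at 57°N:
f = 2Ω sin φ = 2 × 7.29×10⁻⁵ × sin 57° = 1.22×10⁻⁴ s⁻¹
Geostrophic balance rearranged: |∂P/∂n| = f ρ V_g
|∂P/∂n| = 1.22×10⁻⁴ × 0.706 × 28.0 = 2.42×10⁻³ Pa/m
Isobar spacing: Δn = ΔP/|∂P/∂n| = 200 Pa / 2.42×10⁻³ Pa/m = 82741 m ≈ 83 km

83 km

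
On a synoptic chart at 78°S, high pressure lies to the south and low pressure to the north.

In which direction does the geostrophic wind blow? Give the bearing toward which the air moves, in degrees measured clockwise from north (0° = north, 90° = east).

The pressure-gradient force points toward the north (bearing 000°).
Geostrophic balance: in the Southern Hemisphere the Coriolis force deflects motion to the left, so the geostrophic wind blows 90° to the left of the pressure-gradient force (low pressure on the right).
Rotating 000° by 90° counterclockwise gives 270° — the wind blows toward the west.

270°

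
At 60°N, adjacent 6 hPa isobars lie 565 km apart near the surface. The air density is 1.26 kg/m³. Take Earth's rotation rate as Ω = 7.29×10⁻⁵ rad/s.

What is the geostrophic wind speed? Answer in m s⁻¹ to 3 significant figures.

Coriolis parameter at 60°N:
f = 2Ω sin φ = 2 × 7.29×10⁻⁵ × sin 60° = 1.26×10⁻⁴ s⁻¹
Pressure gradient: |∂P/∂n| = 600 Pa / 565000 m = 1.06×10⁻³ Pa/m
Geostrophic balance (pressure-gradient force = Coriolis force):
V_g = (1/(fρ)) |∂P/∂n| = 1.06×10⁻³ / (1.26×10⁻⁴ × 1.26) = 6.67 m/s

6.67 m s⁻¹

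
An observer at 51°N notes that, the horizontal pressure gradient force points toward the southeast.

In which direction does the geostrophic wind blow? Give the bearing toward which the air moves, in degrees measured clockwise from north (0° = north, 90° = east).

The pressure-gradient force points toward the southeast (bearing 135°).
Geostrophic balance: in the Northern Hemisphere the Coriolis force deflects motion to the right, so the geostrophic wind blows 90° to the right of the pressure-gradient force (low pressure on the left).
Rotating 135° by 90° clockwise gives 225° — the wind blows toward the southwest.

225°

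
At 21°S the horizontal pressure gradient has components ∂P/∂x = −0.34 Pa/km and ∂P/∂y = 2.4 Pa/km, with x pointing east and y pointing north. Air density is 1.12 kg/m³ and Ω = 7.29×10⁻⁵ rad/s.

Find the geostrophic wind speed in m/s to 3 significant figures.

41.4 m/s

Coriolis parameter at 21°S:
f = 2Ω sin φ = 2 × 7.29×10⁻⁵ × sin 21° = 5.23×10⁻⁵ s⁻¹
In the Southern Hemisphere f is negative: f = −5.23×10⁻⁵ s⁻¹.
Component geostrophic relations (x east, y north):
u_g = −(1/(fρ)) ∂P/∂y,  v_g = (1/(fρ)) ∂P/∂x
u_g = −(2.4×10⁻³)/(−5.23×10⁻⁵ × 1.12) = 41.0 m/s;  v_g = (−0.34×10⁻³)/(−5.23×10⁻⁵ × 1.12) = 5.81 m/s
|V_g| = √(u_g² + v_g²) = 41.4 m/s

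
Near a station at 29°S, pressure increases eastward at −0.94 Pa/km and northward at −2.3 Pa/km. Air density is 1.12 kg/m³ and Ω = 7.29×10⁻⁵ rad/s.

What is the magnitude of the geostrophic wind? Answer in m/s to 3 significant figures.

Coriolis parameter at 29°S:
f = 2Ω sin φ = 2 × 7.29×10⁻⁵ × sin 29° = 7.07×10⁻⁵ s⁻¹
In the Southern Hemisphere f is negative: f = −7.07×10⁻⁵ s⁻¹.
Component geostrophic relations (x east, y north):
u_g = −(1/(fρ)) ∂P/∂y,  v_g = (1/(fρ)) ∂P/∂x
u_g = −(−2.3×10⁻³)/(−7.07×10⁻⁵ × 1.12) = −29.1 m/s;  v_g = (−0.94×10⁻³)/(−7.07×10⁻⁵ × 1.12) = 11.9 m/s
|V_g| = √(u_g² + v_g²) = 31.4 m/s

31.4 m/s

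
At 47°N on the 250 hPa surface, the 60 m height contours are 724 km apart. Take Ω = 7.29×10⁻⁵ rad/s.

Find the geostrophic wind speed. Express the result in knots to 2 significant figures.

15 knots

Coriolis parameter at 47°N:
f = 2Ω sin φ = 2 × 7.29×10⁻⁵ × sin 47° = 1.07×10⁻⁴ s⁻¹
Height gradient: |∂Z/∂n| = 60 m / 724000 m = 8.29×10⁻⁵
On a pressure surface, geostrophic balance gives V_g = (g/f)|∂Z/∂n|:
V_g = 9.81 × 8.29×10⁻⁵ / 1.07×10⁻⁴ = 7.62 m/s
Converting: 7.62 m/s × 1.944 = 15 knots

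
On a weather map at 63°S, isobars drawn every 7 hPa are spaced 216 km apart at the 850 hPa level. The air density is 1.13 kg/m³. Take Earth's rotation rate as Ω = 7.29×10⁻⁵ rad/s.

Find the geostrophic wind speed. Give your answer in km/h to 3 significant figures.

79.5 km/h

Coriolis parameter at 63°S:
f = 2Ω sin φ = 2 × 7.29×10⁻⁵ × sin 63° = 1.30×10⁻⁴ s⁻¹
Pressure gradient: |∂P/∂n| = 700 Pa / 216000 m = 3.24×10⁻³ Pa/m
Geostrophic balance (pressure-gradient force = Coriolis force):
V_g = (1/(fρ)) |∂P/∂n| = 3.24×10⁻³ / (1.30×10⁻⁴ × 1.13) = 22.1 m/s
Converting: 22.1 m/s × 3.6 = 79.5 km/h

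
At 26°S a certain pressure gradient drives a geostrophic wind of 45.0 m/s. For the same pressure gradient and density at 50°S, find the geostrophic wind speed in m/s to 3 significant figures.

With the same pressure gradient and density, V_g ∝ 1/f ∝ 1/sin φ.
V₂ = V₁ · sin φ₁ / sin φ₂ = 45.0 × sin 26° / sin 50°
V₂ = 45.0 × 0.4384/0.7660 = 25.8 m/s

25.8 m/s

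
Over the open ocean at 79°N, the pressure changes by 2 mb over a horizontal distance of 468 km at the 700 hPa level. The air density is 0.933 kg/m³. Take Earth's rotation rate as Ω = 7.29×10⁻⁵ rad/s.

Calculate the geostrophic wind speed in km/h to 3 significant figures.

11.5 km/h

Coriolis parameter at 79°N:
f = 2Ω sin φ = 2 × 7.29×10⁻⁵ × sin 79° = 1.43×10⁻⁴ s⁻¹
Pressure gradient: |∂P/∂n| = 200 Pa / 468000 m = 4.27×10⁻⁴ Pa/m
Geostrophic balance (pressure-gradient force = Coriolis force):
V_g = (1/(fρ)) |∂P/∂n| = 4.27×10⁻⁴ / (1.43×10⁻⁴ × 0.933) = 3.20 m/s
Converting: 3.20 m/s × 3.6 = 11.5 km/h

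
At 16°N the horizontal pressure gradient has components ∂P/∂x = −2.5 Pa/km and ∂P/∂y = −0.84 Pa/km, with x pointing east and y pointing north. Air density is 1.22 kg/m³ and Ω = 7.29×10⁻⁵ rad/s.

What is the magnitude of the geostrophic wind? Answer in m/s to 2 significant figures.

Coriolis parameter at 16°N:
f = 2Ω sin φ = 2 × 7.29×10⁻⁵ × sin 16° = 4.02×10⁻⁵ s⁻¹
Component geostrophic relations (x east, y north):
u_g = −(1/(fρ)) ∂P/∂y,  v_g = (1/(fρ)) ∂P/∂x
u_g = −(−0.84×10⁻³)/(4.02×10⁻⁵ × 1.22) = 17.1 m/s;  v_g = (−2.5×10⁻³)/(4.02×10⁻⁵ × 1.22) = −51.0 m/s
|V_g| = √(u_g² + v_g²) = 53.8 m/s

54 m/s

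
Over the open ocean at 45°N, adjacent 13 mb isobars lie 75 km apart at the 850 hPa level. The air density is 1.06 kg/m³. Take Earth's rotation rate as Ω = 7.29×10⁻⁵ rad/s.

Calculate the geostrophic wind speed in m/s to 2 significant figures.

160 m/s

Coriolis parameter at 45°N:
f = 2Ω sin φ = 2 × 7.29×10⁻⁵ × sin 45° = 1.03×10⁻⁴ s⁻¹
Pressure gradient: |∂P/∂n| = 1300 Pa / 75000 m = 1.73×10⁻² Pa/m
Geostrophic balance (pressure-gradient force = Coriolis force):
V_g = (1/(fρ)) |∂P/∂n| = 1.73×10⁻² / (1.03×10⁻⁴ × 1.06) = 159 m/s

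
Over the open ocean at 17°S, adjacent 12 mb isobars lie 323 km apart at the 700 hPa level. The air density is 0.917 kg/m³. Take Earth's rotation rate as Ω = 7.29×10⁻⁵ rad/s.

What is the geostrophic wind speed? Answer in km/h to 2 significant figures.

340 km/h

Coriolis parameter at 17°S:
f = 2Ω sin φ = 2 × 7.29×10⁻⁵ × sin 17° = 4.26×10⁻⁵ s⁻¹
Pressure gradient: |∂P/∂n| = 1200 Pa / 323000 m = 3.72×10⁻³ Pa/m
Geostrophic balance (pressure-gradient force = Coriolis force):
V_g = (1/(fρ)) |∂P/∂n| = 3.72×10⁻³ / (4.26×10⁻⁵ × 0.917) = 95.0 m/s
Converting: 95.0 m/s × 3.6 = 340 km/h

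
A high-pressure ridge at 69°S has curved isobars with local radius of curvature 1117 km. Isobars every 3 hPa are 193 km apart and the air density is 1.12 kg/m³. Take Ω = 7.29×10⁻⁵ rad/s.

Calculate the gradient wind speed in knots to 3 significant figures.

21.4 knots

Coriolis parameter at 69°S:
f = 2Ω sin φ = 2 × 7.29×10⁻⁵ × sin 69° = 1.36×10⁻⁴ s⁻¹
Pressure gradient: |∂P/∂n| = 300 Pa / 193000 m = 1.55×10⁻³ Pa/m
Geostrophic speed: V_g = |∂P/∂n|/(fρ) = 1.55×10⁻³/(1.36×10⁻⁴ × 1.12) = 10.2 m/s
Around a high, pressure-gradient force acts outward with centrifugal, so Coriolis balances both:
fV = (1/ρ)|∂P/∂n| + V²/R  →  V² − fR·V + fR·V_g = 0
With fR = 1.36×10⁻⁴ × 1117×10³ m = 152 m/s:
V = [fR − √((fR)² − 4 fR V_g)]/2 = [152 − √(152² − 4×152×10.2)]/2 = 11 m/s
Supergeostrophic (V > V_g = 10.2 m/s), as expected around a high.
Converting: 11 m/s × 1.944 = 21.4 knots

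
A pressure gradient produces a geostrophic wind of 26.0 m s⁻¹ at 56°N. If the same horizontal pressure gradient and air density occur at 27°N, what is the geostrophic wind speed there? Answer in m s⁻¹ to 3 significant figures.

With the same pressure gradient and density, V_g ∝ 1/f ∝ 1/sin φ.
V₂ = V₁ · sin φ₁ / sin φ₂ = 26.0 × sin 56° / sin 27°
V₂ = 26.0 × 0.8290/0.4540 = 47.5 m s⁻¹

47.5 m s⁻¹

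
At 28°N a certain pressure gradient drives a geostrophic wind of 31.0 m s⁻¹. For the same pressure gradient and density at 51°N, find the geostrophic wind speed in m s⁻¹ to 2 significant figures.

With the same pressure gradient and density, V_g ∝ 1/f ∝ 1/sin φ.
V₂ = V₁ · sin φ₁ / sin φ₂ = 31.0 × sin 28° / sin 51°
V₂ = 31.0 × 0.4695/0.7771 = 19 m s⁻¹

19 m s⁻¹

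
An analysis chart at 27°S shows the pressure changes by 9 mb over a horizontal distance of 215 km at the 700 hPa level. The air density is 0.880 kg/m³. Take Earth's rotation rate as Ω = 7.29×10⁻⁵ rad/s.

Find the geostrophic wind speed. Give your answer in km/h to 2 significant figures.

260 km/h

Coriolis parameter at 27°S:
f = 2Ω sin φ = 2 × 7.29×10⁻⁵ × sin 27° = 6.62×10⁻⁵ s⁻¹
Pressure gradient: |∂P/∂n| = 900 Pa / 215000 m = 4.19×10⁻³ Pa/m
Geostrophic balance (pressure-gradient force = Coriolis force):
V_g = (1/(fρ)) |∂P/∂n| = 4.19×10⁻³ / (6.62×10⁻⁵ × 0.880) = 71.9 m/s
Converting: 71.9 m/s × 3.6 = 260 km/h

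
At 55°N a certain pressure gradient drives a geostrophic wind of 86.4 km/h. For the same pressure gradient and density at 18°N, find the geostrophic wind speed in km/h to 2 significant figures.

230 km/h

With the same pressure gradient and density, V_g ∝ 1/f ∝ 1/sin φ.
V₂ = V₁ · sin φ₁ / sin φ₂ = 86.4 × sin 55° / sin 18°
V₂ = 86.4 × 0.8192/0.3090 = 230 km/h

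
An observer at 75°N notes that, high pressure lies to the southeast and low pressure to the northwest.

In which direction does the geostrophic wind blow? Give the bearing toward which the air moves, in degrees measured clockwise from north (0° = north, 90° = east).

045°

The pressure-gradient force points toward the northwest (bearing 315°).
Geostrophic balance: in the Northern Hemisphere the Coriolis force deflects motion to the right, so the geostrophic wind blows 90° to the right of the pressure-gradient force (low pressure on the left).
Rotating 315° by 90° clockwise gives 045° — the wind blows toward the northeast.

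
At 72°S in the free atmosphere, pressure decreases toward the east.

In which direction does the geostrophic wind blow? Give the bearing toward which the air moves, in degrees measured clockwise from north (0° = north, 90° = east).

The pressure-gradient force points toward the east (bearing 090°).
Geostrophic balance: in the Southern Hemisphere the Coriolis force deflects motion to the left, so the geostrophic wind blows 90° to the left of the pressure-gradient force (low pressure on the right).
Rotating 090° by 90° counterclockwise gives 000° — the wind blows toward the north.

000°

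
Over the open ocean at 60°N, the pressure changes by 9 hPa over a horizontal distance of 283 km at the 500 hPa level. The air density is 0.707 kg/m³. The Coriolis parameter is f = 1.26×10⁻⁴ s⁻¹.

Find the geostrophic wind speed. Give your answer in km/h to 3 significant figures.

Pressure gradient: |∂P/∂n| = 900 Pa / 283000 m = 3.18×10⁻³ Pa/m
Geostrophic balance (pressure-gradient force = Coriolis force):
V_g = (1/(fρ)) |∂P/∂n| = 3.18×10⁻³ / (1.26×10⁻⁴ × 0.707) = 35.7 m/s
Converting: 35.7 m/s × 3.6 = 129 km/h

129 km/h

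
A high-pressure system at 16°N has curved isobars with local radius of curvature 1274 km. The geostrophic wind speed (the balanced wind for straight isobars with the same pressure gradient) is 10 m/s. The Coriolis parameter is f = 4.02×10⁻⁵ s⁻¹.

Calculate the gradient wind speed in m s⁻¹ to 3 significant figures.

Around a high, pressure-gradient force acts outward with centrifugal, so Coriolis balances both:
fV = (1/ρ)|∂P/∂n| + V²/R  →  V² − fR·V + fR·V_g = 0
With fR = 4.02×10⁻⁵ × 1274×10³ m = 51.2 m/s:
V = [fR − √((fR)² − 4 fR V_g)]/2 = [51.2 − √(51.2² − 4×51.2×10)]/2 = 13.6 m/s
Supergeostrophic (V > V_g = 10 m/s), as expected around a high.

13.6 m s⁻¹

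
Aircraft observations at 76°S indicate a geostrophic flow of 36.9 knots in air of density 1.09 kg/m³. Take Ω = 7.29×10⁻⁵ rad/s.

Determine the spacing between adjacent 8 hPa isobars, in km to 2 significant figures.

270 km

Coriolis parameter at 76°S:
f = 2Ω sin φ = 2 × 7.29×10⁻⁵ × sin 76° = 1.41×10⁻⁴ s⁻¹
Wind speed in SI: 36.9 knots = 19.0 m/s
Geostrophic balance rearranged: |∂P/∂n| = f ρ V_g
|∂P/∂n| = 1.41×10⁻⁴ × 1.09 × 19.0 = 2.93×10⁻³ Pa/m
Isobar spacing: Δn = ΔP/|∂P/∂n| = 800 Pa / 2.93×10⁻³ Pa/m = 273299 m ≈ 270 km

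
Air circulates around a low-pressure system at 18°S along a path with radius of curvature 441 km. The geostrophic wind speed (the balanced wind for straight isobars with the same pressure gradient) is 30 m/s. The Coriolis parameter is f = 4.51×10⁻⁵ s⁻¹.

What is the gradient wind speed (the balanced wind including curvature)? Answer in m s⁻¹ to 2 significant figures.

Around a low, centrifugal force acts outward with Coriolis, so pressure-gradient force balances both:
(1/ρ)|∂P/∂n| = fV + V²/R  →  V² + fR·V − fR·V_g = 0
With fR = 4.51×10⁻⁵ × 441×10³ m = 19.9 m/s:
V = [−fR + √((fR)² + 4 fR V_g)]/2 = [−19.9 + √(19.9² + 4×19.9×30)]/2 = 16.4 m/s
Subgeostrophic (V < V_g = 30 m/s), as expected around a low.

16 m s⁻¹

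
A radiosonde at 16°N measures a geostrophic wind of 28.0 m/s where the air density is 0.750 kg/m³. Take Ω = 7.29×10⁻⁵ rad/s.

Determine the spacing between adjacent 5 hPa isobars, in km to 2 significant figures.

Coriolis parameter at 16°N:
f = 2Ω sin φ = 2 × 7.29×10⁻⁵ × sin 16° = 4.02×10⁻⁵ s⁻¹
Geostrophic balance rearranged: |∂P/∂n| = f ρ V_g
|∂P/∂n| = 4.02×10⁻⁵ × 0.750 × 28.0 = 8.44×10⁻⁴ Pa/m
Isobar spacing: Δn = ΔP/|∂P/∂n| = 500 Pa / 8.44×10⁻⁴ Pa/m = 592455 m ≈ 590 km

590 km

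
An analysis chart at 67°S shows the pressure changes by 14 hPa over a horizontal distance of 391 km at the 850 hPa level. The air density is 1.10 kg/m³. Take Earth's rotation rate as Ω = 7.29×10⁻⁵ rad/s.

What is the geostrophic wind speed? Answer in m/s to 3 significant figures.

24.3 m/s

Coriolis parameter at 67°S:
f = 2Ω sin φ = 2 × 7.29×10⁻⁵ × sin 67° = 1.34×10⁻⁴ s⁻¹
Pressure gradient: |∂P/∂n| = 1400 Pa / 391000 m = 3.58×10⁻³ Pa/m
Geostrophic balance (pressure-gradient force = Coriolis force):
V_g = (1/(fρ)) |∂P/∂n| = 3.58×10⁻³ / (1.34×10⁻⁴ × 1.10) = 24.3 m/s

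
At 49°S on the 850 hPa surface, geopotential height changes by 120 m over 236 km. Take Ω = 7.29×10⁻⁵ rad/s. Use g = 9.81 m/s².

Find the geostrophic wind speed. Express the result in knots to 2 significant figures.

88 knots

Coriolis parameter at 49°S:
f = 2Ω sin φ = 2 × 7.29×10⁻⁵ × sin 49° = 1.10×10⁻⁴ s⁻¹
Height gradient: |∂Z/∂n| = 120 m / 236000 m = 5.08×10⁻⁴
On a pressure surface, geostrophic balance gives V_g = (g/f)|∂Z/∂n|:
V_g = 9.81 × 5.08×10⁻⁴ / 1.10×10⁻⁴ = 45.3 m/s
Converting: 45.3 m/s × 1.944 = 88 knots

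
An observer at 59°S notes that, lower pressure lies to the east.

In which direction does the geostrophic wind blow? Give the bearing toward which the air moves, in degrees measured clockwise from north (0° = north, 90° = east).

The pressure-gradient force points toward the east (bearing 090°).
Geostrophic balance: in the Southern Hemisphere the Coriolis force deflects motion to the left, so the geostrophic wind blows 90° to the left of the pressure-gradient force (low pressure on the right).
Rotating 090° by 90° counterclockwise gives 000° — the wind blows toward the north.

000°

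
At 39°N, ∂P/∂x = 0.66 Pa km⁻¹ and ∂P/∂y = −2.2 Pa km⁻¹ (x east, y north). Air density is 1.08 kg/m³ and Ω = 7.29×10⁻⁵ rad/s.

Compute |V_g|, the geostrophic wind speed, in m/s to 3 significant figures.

Coriolis parameter at 39°N:
f = 2Ω sin φ = 2 × 7.29×10⁻⁵ × sin 39° = 9.18×10⁻⁵ s⁻¹
Component geostrophic relations (x east, y north):
u_g = −(1/(fρ)) ∂P/∂y,  v_g = (1/(fρ)) ∂P/∂x
u_g = −(−2.2×10⁻³)/(9.18×10⁻⁵ × 1.08) = 22.2 m/s;  v_g = (0.66×10⁻³)/(9.18×10⁻⁵ × 1.08) = 6.66 m/s
|V_g| = √(u_g² + v_g²) = 23.2 m/s

23.2 m/s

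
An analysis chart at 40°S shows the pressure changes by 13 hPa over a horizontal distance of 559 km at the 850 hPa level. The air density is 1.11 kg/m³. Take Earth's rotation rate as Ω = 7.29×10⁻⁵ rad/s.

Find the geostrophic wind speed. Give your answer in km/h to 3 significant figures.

80.5 km/h

Coriolis parameter at 40°S:
f = 2Ω sin φ = 2 × 7.29×10⁻⁵ × sin 40° = 9.37×10⁻⁵ s⁻¹
Pressure gradient: |∂P/∂n| = 1300 Pa / 559000 m = 2.33×10⁻³ Pa/m
Geostrophic balance (pressure-gradient force = Coriolis force):
V_g = (1/(fρ)) |∂P/∂n| = 2.33×10⁻³ / (9.37×10⁻⁵ × 1.11) = 22.4 m/s
Converting: 22.4 m/s × 3.6 = 80.5 km/h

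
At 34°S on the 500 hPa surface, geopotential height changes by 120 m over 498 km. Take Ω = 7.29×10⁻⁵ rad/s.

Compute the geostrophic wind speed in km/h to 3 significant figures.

104 km/h

Coriolis parameter at 34°S:
f = 2Ω sin φ = 2 × 7.29×10⁻⁵ × sin 34° = 8.15×10⁻⁵ s⁻¹
Height gradient: |∂Z/∂n| = 120 m / 498000 m = 2.41×10⁻⁴
On a pressure surface, geostrophic balance gives V_g = (g/f)|∂Z/∂n|:
V_g = 9.81 × 2.41×10⁻⁴ / 8.15×10⁻⁵ = 29.0 m/s
Converting: 29.0 m/s × 3.6 = 104 km/h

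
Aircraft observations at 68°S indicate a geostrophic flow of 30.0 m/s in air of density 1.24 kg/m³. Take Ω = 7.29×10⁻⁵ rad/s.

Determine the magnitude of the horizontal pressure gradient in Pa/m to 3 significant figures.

Coriolis parameter at 68°S:
f = 2Ω sin φ = 2 × 7.29×10⁻⁵ × sin 68° = 1.35×10⁻⁴ s⁻¹
Geostrophic balance rearranged: |∂P/∂n| = f ρ V_g
|∂P/∂n| = 1.35×10⁻⁴ × 1.24 × 30.0 = 5.03×10⁻³ Pa/m

5.03×10⁻³ Pa/m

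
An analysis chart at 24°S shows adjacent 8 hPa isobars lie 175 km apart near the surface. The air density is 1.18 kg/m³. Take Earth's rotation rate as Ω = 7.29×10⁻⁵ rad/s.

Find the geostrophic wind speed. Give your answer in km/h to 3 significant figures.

Coriolis parameter at 24°S:
f = 2Ω sin φ = 2 × 7.29×10⁻⁵ × sin 24° = 5.93×10⁻⁵ s⁻¹
Pressure gradient: |∂P/∂n| = 800 Pa / 175000 m = 4.57×10⁻³ Pa/m
Geostrophic balance (pressure-gradient force = Coriolis force):
V_g = (1/(fρ)) |∂P/∂n| = 4.57×10⁻³ / (5.93×10⁻⁵ × 1.18) = 65.3 m/s
Converting: 65.3 m/s × 3.6 = 235 km/h

235 km/h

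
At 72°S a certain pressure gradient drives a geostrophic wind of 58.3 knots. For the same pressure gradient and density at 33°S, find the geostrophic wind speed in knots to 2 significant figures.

With the same pressure gradient and density, V_g ∝ 1/f ∝ 1/sin φ.
V₂ = V₁ · sin φ₁ / sin φ₂ = 58.3 × sin 72° / sin 33°
V₂ = 58.3 × 0.9511/0.5446 = 100 knots

100 knots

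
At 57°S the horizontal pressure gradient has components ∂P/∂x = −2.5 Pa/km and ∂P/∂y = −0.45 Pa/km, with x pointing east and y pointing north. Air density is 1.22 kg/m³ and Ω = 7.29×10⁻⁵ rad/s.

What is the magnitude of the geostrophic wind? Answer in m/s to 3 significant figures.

Coriolis parameter at 57°S:
f = 2Ω sin φ = 2 × 7.29×10⁻⁵ × sin 57° = 1.22×10⁻⁴ s⁻¹
In the Southern Hemisphere f is negative: f = −1.22×10⁻⁴ s⁻¹.
Component geostrophic relations (x east, y north):
u_g = −(1/(fρ)) ∂P/∂y,  v_g = (1/(fρ)) ∂P/∂x
u_g = −(−0.45×10⁻³)/(−1.22×10⁻⁴ × 1.22) = −3.02 m/s;  v_g = (−2.5×10⁻³)/(−1.22×10⁻⁴ × 1.22) = 16.8 m/s
|V_g| = √(u_g² + v_g²) = 17.0 m/s

17.0 m/s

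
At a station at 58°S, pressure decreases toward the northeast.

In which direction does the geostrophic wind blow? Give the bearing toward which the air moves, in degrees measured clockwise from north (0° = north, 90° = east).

The pressure-gradient force points toward the northeast (bearing 045°).
Geostrophic balance: in the Southern Hemisphere the Coriolis force deflects motion to the left, so the geostrophic wind blows 90° to the left of the pressure-gradient force (low pressure on the right).
Rotating 045° by 90° counterclockwise gives 315° — the wind blows toward the northwest.

315°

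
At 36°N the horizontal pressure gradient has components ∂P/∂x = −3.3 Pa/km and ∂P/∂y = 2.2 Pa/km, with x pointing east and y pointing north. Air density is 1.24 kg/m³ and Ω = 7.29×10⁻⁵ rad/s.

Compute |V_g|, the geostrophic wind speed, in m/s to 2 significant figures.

Coriolis parameter at 36°N:
f = 2Ω sin φ = 2 × 7.29×10⁻⁵ × sin 36° = 8.57×10⁻⁵ s⁻¹
Component geostrophic relations (x east, y north):
u_g = −(1/(fρ)) ∂P/∂y,  v_g = (1/(fρ)) ∂P/∂x
u_g = −(2.2×10⁻³)/(8.57×10⁻⁵ × 1.24) = −20.7 m/s;  v_g = (−3.3×10⁻³)/(8.57×10⁻⁵ × 1.24) = −31.1 m/s
|V_g| = √(u_g² + v_g²) = 37.3 m/s

37 m/s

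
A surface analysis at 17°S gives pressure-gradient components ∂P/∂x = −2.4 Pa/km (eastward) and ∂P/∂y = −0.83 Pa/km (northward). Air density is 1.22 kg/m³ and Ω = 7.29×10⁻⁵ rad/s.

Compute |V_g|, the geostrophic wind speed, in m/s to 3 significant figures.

Coriolis parameter at 17°S:
f = 2Ω sin φ = 2 × 7.29×10⁻⁵ × sin 17° = 4.26×10⁻⁵ s⁻¹
In the Southern Hemisphere f is negative: f = −4.26×10⁻⁵ s⁻¹.
Component geostrophic relations (x east, y north):
u_g = −(1/(fρ)) ∂P/∂y,  v_g = (1/(fρ)) ∂P/∂x
u_g = −(−0.83×10⁻³)/(−4.26×10⁻⁵ × 1.22) = −16.0 m/s;  v_g = (−2.4×10⁻³)/(−4.26×10⁻⁵ × 1.22) = 46.1 m/s
|V_g| = √(u_g² + v_g²) = 48.8 m/s

48.8 m/s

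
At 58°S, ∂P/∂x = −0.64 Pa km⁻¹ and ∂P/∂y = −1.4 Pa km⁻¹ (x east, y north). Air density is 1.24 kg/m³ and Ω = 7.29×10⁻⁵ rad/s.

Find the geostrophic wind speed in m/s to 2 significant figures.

Coriolis parameter at 58°S:
f = 2Ω sin φ = 2 × 7.29×10⁻⁵ × sin 58° = 1.24×10⁻⁴ s⁻¹
In the Southern Hemisphere f is negative: f = −1.24×10⁻⁴ s⁻¹.
Component geostrophic relations (x east, y north):
u_g = −(1/(fρ)) ∂P/∂y,  v_g = (1/(fρ)) ∂P/∂x
u_g = −(−1.4×10⁻³)/(−1.24×10⁻⁴ × 1.24) = −9.13 m/s;  v_g = (−0.64×10⁻³)/(−1.24×10⁻⁴ × 1.24) = 4.17 m/s
|V_g| = √(u_g² + v_g²) = 10.0 m/s

10 m/s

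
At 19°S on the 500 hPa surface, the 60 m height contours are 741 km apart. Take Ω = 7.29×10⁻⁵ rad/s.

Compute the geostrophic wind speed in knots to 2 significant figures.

33 knots

Coriolis parameter at 19°S:
f = 2Ω sin φ = 2 × 7.29×10⁻⁵ × sin 19° = 4.75×10⁻⁵ s⁻¹
Height gradient: |∂Z/∂n| = 60 m / 741000 m = 8.10×10⁻⁵
On a pressure surface, geostrophic balance gives V_g = (g/f)|∂Z/∂n|:
V_g = 9.81 × 8.10×10⁻⁵ / 4.75×10⁻⁵ = 16.7 m/s
Converting: 16.7 m/s × 1.944 = 33 knots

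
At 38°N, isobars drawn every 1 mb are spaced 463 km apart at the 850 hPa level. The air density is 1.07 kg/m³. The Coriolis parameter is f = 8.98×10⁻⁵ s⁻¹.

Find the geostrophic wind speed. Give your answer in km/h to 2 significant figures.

8.1 km/h

Pressure gradient: |∂P/∂n| = 100 Pa / 463000 m = 2.16×10⁻⁴ Pa/m
Geostrophic balance (pressure-gradient force = Coriolis force):
V_g = (1/(fρ)) |∂P/∂n| = 2.16×10⁻⁴ / (8.98×10⁻⁵ × 1.07) = 2.25 m/s
Converting: 2.25 m/s × 3.6 = 8.1 km/h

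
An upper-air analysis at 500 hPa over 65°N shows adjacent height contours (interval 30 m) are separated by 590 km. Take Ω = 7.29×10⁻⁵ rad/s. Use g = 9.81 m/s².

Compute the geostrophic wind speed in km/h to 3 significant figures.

Coriolis parameter at 65°N:
f = 2Ω sin φ = 2 × 7.29×10⁻⁵ × sin 65° = 1.32×10⁻⁴ s⁻¹
Height gradient: |∂Z/∂n| = 30 m / 590000 m = 5.08×10⁻⁵
On a pressure surface, geostrophic balance gives V_g = (g/f)|∂Z/∂n|:
V_g = 9.81 × 5.08×10⁻⁵ / 1.32×10⁻⁴ = 3.77 m/s
Converting: 3.77 m/s × 3.6 = 13.6 km/h

13.6 km/h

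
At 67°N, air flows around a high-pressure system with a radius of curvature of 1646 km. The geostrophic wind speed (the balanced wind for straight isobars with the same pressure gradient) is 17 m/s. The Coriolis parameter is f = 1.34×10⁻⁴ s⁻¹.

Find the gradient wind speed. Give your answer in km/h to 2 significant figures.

Around a high, pressure-gradient force acts outward with centrifugal, so Coriolis balances both:
fV = (1/ρ)|∂P/∂n| + V²/R  →  V² − fR·V + fR·V_g = 0
With fR = 1.34×10⁻⁴ × 1646×10³ m = 221 m/s:
V = [fR − √((fR)² − 4 fR V_g)]/2 = [221 − √(221² − 4×221×17)]/2 = 18.6 m/s
Supergeostrophic (V > V_g = 17 m/s), as expected around a high.
Converting: 18.6 m/s × 3.6 = 67 km/h

67 km/h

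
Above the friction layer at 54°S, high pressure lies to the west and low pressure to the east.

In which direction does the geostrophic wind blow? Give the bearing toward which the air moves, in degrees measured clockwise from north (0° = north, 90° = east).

000°

The pressure-gradient force points toward the east (bearing 090°).
Geostrophic balance: in the Southern Hemisphere the Coriolis force deflects motion to the left, so the geostrophic wind blows 90° to the left of the pressure-gradient force (low pressure on the right).
Rotating 090° by 90° counterclockwise gives 000° — the wind blows toward the north.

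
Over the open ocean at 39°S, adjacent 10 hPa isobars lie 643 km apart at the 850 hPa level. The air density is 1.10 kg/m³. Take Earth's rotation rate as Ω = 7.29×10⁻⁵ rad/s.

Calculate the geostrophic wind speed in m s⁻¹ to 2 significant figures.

Coriolis parameter at 39°S:
f = 2Ω sin φ = 2 × 7.29×10⁻⁵ × sin 39° = 9.18×10⁻⁵ s⁻¹
Pressure gradient: |∂P/∂n| = 1000 Pa / 643000 m = 1.56×10⁻³ Pa/m
Geostrophic balance (pressure-gradient force = Coriolis force):
V_g = (1/(fρ)) |∂P/∂n| = 1.56×10⁻³ / (9.18×10⁻⁵ × 1.10) = 15.4 m/s

15 m s⁻¹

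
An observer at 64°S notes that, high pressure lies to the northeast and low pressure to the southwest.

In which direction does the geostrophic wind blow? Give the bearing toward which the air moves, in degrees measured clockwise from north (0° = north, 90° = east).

The pressure-gradient force points toward the southwest (bearing 225°).
Geostrophic balance: in the Southern Hemisphere the Coriolis force deflects motion to the left, so the geostrophic wind blows 90° to the left of the pressure-gradient force (low pressure on the right).
Rotating 225° by 90° counterclockwise gives 135° — the wind blows toward the southeast.

135°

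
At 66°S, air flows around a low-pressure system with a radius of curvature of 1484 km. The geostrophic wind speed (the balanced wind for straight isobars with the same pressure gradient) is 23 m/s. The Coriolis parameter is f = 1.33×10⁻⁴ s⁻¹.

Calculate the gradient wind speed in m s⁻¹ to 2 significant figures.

Around a low, centrifugal force acts outward with Coriolis, so pressure-gradient force balances both:
(1/ρ)|∂P/∂n| = fV + V²/R  →  V² + fR·V − fR·V_g = 0
With fR = 1.33×10⁻⁴ × 1484×10³ m = 197 m/s:
V = [−fR + √((fR)² + 4 fR V_g)]/2 = [−197 + √(197² + 4×197×23)]/2 = 20.8 m/s
Subgeostrophic (V < V_g = 23 m/s), as expected around a low.

21 m s⁻¹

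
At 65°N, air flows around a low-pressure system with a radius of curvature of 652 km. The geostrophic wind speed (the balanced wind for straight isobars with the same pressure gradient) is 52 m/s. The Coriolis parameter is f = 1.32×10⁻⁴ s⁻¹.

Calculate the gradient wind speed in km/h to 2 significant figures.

130 km/h

Around a low, centrifugal force acts outward with Coriolis, so pressure-gradient force balances both:
(1/ρ)|∂P/∂n| = fV + V²/R  →  V² + fR·V − fR·V_g = 0
With fR = 1.32×10⁻⁴ × 652×10³ m = 86.1 m/s:
V = [−fR + √((fR)² + 4 fR V_g)]/2 = [−86.1 + √(86.1² + 4×86.1×52)]/2 = 36.5 m/s
Subgeostrophic (V < V_g = 52 m/s), as expected around a low.
Converting: 36.5 m/s × 3.6 = 130 km/h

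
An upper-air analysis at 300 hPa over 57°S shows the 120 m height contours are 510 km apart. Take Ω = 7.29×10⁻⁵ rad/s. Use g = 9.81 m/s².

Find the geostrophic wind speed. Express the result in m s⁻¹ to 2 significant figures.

19 m s⁻¹

Coriolis parameter at 57°S:
f = 2Ω sin φ = 2 × 7.29×10⁻⁵ × sin 57° = 1.22×10⁻⁴ s⁻¹
Height gradient: |∂Z/∂n| = 120 m / 510000 m = 2.35×10⁻⁴
On a pressure surface, geostrophic balance gives V_g = (g/f)|∂Z/∂n|:
V_g = 9.81 × 2.35×10⁻⁴ / 1.22×10⁻⁴ = 18.9 m/s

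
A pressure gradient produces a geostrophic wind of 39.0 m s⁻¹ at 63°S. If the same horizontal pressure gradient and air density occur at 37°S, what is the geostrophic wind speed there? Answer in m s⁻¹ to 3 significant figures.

57.7 m s⁻¹

With the same pressure gradient and density, V_g ∝ 1/f ∝ 1/sin φ.
V₂ = V₁ · sin φ₁ / sin φ₂ = 39.0 × sin 63° / sin 37°
V₂ = 39.0 × 0.8910/0.6018 = 57.7 m s⁻¹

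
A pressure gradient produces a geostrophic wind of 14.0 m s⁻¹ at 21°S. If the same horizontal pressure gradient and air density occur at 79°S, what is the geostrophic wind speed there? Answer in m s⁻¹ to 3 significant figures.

With the same pressure gradient and density, V_g ∝ 1/f ∝ 1/sin φ.
V₂ = V₁ · sin φ₁ / sin φ₂ = 14.0 × sin 21° / sin 79°
V₂ = 14.0 × 0.3584/0.9816 = 5.11 m s⁻¹

5.11 m s⁻¹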